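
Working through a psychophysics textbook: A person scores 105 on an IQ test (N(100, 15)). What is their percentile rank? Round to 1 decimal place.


z = (IQ - mean) / SD
z = (105 - 100) / 15 = 0.3333
Percentile = Phi(0.3333) * 100
Phi(0.3333) = 0.630546
= 63.1


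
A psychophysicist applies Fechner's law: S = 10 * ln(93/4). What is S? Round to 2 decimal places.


S = 10 * ln(93/4)
I/I0 = 23.25
ln(23.25) = 3.1463
S = 10 * 3.1463
= 31.46


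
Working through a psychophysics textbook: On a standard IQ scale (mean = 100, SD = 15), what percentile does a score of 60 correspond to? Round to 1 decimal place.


z = (IQ - mean) / SD
z = (60 - 100) / 15 = -2.6667
Percentile = Phi(-2.6667) * 100
Phi(-2.6667) = 0.00383
= 0.4


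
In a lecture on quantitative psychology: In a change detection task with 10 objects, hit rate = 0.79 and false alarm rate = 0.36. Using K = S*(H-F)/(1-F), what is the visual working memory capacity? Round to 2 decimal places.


K = S * (H - F) / (1 - F)
H - F = 0.43
1 - F = 0.64
K = 10 * 0.43 / 0.64
= 6.72


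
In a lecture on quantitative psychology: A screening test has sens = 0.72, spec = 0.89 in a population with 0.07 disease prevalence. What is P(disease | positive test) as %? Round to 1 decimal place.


PPV = (sens * prev) / (sens * prev + (1-spec) * (1-prev))
Numerator = 0.72 * 0.07 = 0.0504
P(positive and no disease) = (1 - spec) * (1 - prev) = (1 - 0.89) * (1 - 0.07) = 0.1023
Denominator = 0.0504 + 0.1023 = 0.1527
PPV = 0.0504 / 0.1527 = 0.330059
As percentage = 33.0


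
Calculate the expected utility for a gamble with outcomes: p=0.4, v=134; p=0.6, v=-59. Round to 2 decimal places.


EU = sum(p_i * v_i)
0.4 * 134 = 53.6
0.6 * -59 = -35.4
EU = 53.6 + -35.4
= 18.20


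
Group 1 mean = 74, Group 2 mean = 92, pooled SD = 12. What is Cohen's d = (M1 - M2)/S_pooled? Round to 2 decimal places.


Cohen's d = (M1 - M2) / S_pooled
= (74 - 92) / 12
= -18 / 12
= -1.50


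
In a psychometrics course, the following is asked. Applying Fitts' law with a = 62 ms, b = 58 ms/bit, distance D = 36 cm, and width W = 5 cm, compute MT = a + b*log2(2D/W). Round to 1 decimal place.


MT = 62 + 58 * log2(2*36/5)
2D/W = 14.4
log2(14.4) = 3.848
MT = 62 + 58 * 3.848
= 285.2 ms


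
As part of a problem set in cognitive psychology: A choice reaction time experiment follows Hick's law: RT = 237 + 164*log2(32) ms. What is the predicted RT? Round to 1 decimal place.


RT = 237 + 164 * log2(32)
log2(32) = 5.0
RT = 237 + 164 * 5.0
= 237 + 820.0
= 1057.0 ms


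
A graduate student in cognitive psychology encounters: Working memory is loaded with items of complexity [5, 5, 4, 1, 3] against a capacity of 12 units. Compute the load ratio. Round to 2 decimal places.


Total complexity = 5 + 5 + 4 + 1 + 3 = 18
Load = total / capacity = 18 / 12
= 1.50


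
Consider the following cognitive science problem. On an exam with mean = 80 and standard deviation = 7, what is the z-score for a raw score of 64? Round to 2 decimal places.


z = (X - mu) / sigma
= (64 - 80) / 7
= -16 / 7
= -2.29


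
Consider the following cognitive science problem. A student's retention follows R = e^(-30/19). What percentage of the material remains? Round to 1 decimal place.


R = e^(-t/S)
-t/S = -30/19 = -1.578947
R = e^(-1.578947) = 0.206192
Percentage = 0.206192 * 100
= 20.6


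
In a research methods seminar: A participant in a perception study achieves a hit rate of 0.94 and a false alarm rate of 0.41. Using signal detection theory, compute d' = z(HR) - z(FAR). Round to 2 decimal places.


d' = z(HR) - z(FAR)
z(0.94) = 1.5548
z(0.41) = -0.2275
d' = 1.5548 - -0.2275
= 1.78


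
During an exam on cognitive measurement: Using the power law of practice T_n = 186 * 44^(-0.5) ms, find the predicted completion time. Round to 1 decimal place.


T_n = 186 * 44^(-0.5)
44^(-0.5) = 0.150756
T_n = 186 * 0.150756
= 28.0 ms


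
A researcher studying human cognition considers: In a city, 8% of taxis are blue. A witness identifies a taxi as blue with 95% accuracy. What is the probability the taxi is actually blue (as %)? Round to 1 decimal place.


P(blue | says blue) = P(says blue | blue)*P(blue) / [P(says blue | blue)*P(blue) + P(says blue | not blue)*P(not blue)]
Numerator = 0.95 * 0.08 = 0.076
False identification = 0.05 * 0.92 = 0.046
P = 0.076 / (0.076 + 0.046)
= 0.076 / 0.122
As percentage = 62.3


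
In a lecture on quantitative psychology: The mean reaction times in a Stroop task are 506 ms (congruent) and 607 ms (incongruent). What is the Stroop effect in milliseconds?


Stroop effect = RT(incongruent) - RT(congruent)
= 607 - 506
= 101 ms


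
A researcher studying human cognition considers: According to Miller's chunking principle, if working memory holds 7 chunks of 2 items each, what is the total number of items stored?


Total items = chunks * items_per_chunk
= 7 * 2
= 14


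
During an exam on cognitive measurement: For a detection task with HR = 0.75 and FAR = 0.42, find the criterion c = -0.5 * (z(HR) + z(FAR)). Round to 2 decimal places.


c = -0.5 * (z(HR) + z(FAR))
z(0.75) = 0.6745
z(0.42) = -0.2019
c = -0.5 * (0.6745 + -0.2019)
= -0.5 * 0.4726
= -0.24


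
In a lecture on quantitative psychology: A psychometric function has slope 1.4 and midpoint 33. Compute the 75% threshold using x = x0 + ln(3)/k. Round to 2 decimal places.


At P = 0.75: 0.75 = 1/(1 + e^(-k*(x-x0)))
Solving: e^(-k*(x-x0)) = 1/3
x = x0 + ln(3)/k
ln(3) = 1.0986
x = 33 + 1.0986/1.4
= 33 + 0.7847
= 33.78


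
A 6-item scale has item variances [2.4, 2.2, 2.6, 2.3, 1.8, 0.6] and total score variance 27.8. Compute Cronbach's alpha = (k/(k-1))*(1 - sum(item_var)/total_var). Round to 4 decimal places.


alpha = (k/(k-1)) * (1 - sum(s_i^2)/s_total^2)
sum(item variances) = 11.9
k/(k-1) = 6/5 = 1.2
1 - 11.9/27.8 = 1 - 0.428058 = 0.571942
alpha = 1.2 * 0.571942
= 0.6863


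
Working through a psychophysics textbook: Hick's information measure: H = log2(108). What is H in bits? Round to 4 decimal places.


H = log2(n)
H = log2(108)
= 6.7549


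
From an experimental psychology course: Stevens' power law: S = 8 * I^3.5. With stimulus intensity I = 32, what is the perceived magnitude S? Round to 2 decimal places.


S = 8 * 32^3.5
32^3.5 = 185363.8
S = 8 * 185363.8
= 1482910.40


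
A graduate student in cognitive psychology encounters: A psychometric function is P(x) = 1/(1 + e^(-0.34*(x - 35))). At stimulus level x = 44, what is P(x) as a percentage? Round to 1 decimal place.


P(x) = 1/(1 + e^(-0.34*(44 - 35)))
Exponent = -0.34 * 9 = -3.06
e^(-3.06) = 0.046888
P = 1/(1 + 0.046888) = 0.955212
Percentage = 95.5


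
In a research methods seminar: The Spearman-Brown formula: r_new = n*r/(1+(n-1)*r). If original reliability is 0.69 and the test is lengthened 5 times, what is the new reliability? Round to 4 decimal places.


r_new = n*r / (1 + (n-1)*r)
Numerator = 5 * 0.69 = 3.45
Denominator = 1 + 4 * 0.69 = 3.76
r_new = 3.45 / 3.76
= 0.9176


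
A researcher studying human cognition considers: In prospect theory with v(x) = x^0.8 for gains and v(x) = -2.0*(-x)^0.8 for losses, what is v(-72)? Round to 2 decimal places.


Since x = -72 < 0, use v(x) = -lambda*(-x)^alpha
(-x) = 72
72^0.8 = 30.6102
v(-72) = -2.0 * 30.6102
= -61.22


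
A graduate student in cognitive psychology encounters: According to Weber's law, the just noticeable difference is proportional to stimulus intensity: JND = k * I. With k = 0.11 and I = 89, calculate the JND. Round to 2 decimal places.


JND = k * I
JND = 0.11 * 89
= 9.79


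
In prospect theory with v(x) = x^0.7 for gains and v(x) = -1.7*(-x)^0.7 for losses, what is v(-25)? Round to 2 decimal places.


Since x = -25 < 0, use v(x) = -lambda*(-x)^alpha
(-x) = 25
25^0.7 = 9.5183
v(-25) = -1.7 * 9.5183
= -16.18


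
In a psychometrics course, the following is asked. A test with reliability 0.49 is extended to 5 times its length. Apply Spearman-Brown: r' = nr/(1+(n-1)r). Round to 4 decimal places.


r_new = n*r / (1 + (n-1)*r)
Numerator = 5 * 0.49 = 2.45
Denominator = 1 + 4 * 0.49 = 2.96
r_new = 2.45 / 2.96
= 0.8277


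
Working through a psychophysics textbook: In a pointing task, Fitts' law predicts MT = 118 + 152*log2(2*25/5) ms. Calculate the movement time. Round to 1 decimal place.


MT = 118 + 152 * log2(2*25/5)
2D/W = 10.0
log2(10.0) = 3.3219
MT = 118 + 152 * 3.3219
= 622.9 ms


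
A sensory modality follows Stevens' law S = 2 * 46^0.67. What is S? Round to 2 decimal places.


S = 2 * 46^0.67
46^0.67 = 13.0031
S = 2 * 13.0031
= 26.01


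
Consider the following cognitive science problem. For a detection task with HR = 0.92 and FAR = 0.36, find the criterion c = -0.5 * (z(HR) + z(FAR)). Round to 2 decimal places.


c = -0.5 * (z(HR) + z(FAR))
z(0.92) = 1.4051
z(0.36) = -0.3585
c = -0.5 * (1.4051 + -0.3585)
= -0.5 * 1.0466
= -0.52


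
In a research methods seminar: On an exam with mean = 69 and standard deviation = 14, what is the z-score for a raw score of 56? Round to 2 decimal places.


z = (X - mu) / sigma
= (56 - 69) / 14
= -13 / 14
= -0.93


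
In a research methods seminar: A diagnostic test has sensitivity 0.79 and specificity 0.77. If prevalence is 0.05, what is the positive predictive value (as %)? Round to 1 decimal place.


PPV = (sens * prev) / (sens * prev + (1-spec) * (1-prev))
Numerator = 0.79 * 0.05 = 0.0395
P(positive and no disease) = (1 - spec) * (1 - prev) = (1 - 0.77) * (1 - 0.05) = 0.2185
Denominator = 0.0395 + 0.2185 = 0.258
PPV = 0.0395 / 0.258 = 0.153101
As percentage = 15.3


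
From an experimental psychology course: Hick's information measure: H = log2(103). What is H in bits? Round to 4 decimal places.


H = log2(n)
H = log2(103)
= 6.6865


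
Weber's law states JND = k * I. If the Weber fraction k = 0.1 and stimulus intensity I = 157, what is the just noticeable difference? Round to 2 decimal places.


JND = k * I
JND = 0.1 * 157
= 15.70


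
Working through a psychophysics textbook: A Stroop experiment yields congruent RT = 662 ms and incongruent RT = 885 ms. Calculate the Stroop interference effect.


Stroop effect = RT(incongruent) - RT(congruent)
= 885 - 662
= 223 ms


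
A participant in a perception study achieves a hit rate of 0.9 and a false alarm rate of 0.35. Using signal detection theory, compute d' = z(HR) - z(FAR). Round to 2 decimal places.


d' = z(HR) - z(FAR)
z(0.9) = 1.2816
z(0.35) = -0.3853
d' = 1.2816 - -0.3853
= 1.67


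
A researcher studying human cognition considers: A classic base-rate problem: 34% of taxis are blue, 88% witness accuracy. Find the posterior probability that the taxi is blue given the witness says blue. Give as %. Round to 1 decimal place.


P(blue | says blue) = P(says blue | blue)*P(blue) / [P(says blue | blue)*P(blue) + P(says blue | not blue)*P(not blue)]
Numerator = 0.88 * 0.34 = 0.2992
False identification = 0.12 * 0.66 = 0.0792
P = 0.2992 / (0.2992 + 0.0792)
= 0.2992 / 0.3784
As percentage = 79.1


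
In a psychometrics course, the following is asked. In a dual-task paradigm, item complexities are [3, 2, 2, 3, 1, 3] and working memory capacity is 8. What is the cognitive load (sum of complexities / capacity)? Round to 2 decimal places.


Total complexity = 3 + 2 + 2 + 3 + 1 + 3 = 14
Load = total / capacity = 14 / 8
= 1.75


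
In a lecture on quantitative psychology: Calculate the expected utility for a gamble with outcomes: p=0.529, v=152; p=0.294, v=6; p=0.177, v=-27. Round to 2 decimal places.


EU = sum(p_i * v_i)
0.529 * 152 = 80.408
0.294 * 6 = 1.764
0.177 * -27 = -4.779
EU = 80.408 + 1.764 + -4.779
= 77.39


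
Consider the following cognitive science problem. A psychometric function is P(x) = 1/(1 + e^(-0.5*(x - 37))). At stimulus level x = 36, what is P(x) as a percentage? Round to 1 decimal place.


P(x) = 1/(1 + e^(-0.5*(36 - 37)))
Exponent = -0.5 * -1 = 0.5
e^(0.5) = 1.648721
P = 1/(1 + 1.648721) = 0.377541
Percentage = 37.8


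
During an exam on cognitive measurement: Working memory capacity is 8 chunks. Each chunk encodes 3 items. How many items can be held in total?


Total items = chunks * items_per_chunk
= 8 * 3
= 24


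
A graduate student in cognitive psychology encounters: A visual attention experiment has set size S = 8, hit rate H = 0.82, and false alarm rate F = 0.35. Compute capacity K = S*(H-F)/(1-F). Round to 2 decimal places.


K = S * (H - F) / (1 - F)
H - F = 0.47
1 - F = 0.65
K = 8 * 0.47 / 0.65
= 5.78


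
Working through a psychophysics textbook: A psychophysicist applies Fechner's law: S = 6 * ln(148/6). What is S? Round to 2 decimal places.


S = 6 * ln(148/6)
I/I0 = 24.666667
ln(24.666667) = 3.2055
S = 6 * 3.2055
= 19.23


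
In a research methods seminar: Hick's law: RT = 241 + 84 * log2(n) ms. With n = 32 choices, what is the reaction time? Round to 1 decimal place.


RT = 241 + 84 * log2(32)
log2(32) = 5.0
RT = 241 + 84 * 5.0
= 241 + 420.0
= 661.0 ms


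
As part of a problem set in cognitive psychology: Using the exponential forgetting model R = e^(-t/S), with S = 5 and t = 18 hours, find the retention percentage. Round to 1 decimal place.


R = e^(-t/S)
-t/S = -18/5 = -3.6
R = e^(-3.6) = 0.027324
Percentage = 0.027324 * 100
= 2.7


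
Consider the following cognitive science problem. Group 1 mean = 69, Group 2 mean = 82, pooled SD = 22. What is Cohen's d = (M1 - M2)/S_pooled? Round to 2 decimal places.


Cohen's d = (M1 - M2) / S_pooled
= (69 - 82) / 22
= -13 / 22
= -0.59


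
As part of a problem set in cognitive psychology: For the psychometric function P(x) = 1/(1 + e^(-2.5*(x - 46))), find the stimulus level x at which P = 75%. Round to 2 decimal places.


At P = 0.75: 0.75 = 1/(1 + e^(-k*(x-x0)))
Solving: e^(-k*(x-x0)) = 1/3
x = x0 + ln(3)/k
ln(3) = 1.0986
x = 46 + 1.0986/2.5
= 46 + 0.4394
= 46.44


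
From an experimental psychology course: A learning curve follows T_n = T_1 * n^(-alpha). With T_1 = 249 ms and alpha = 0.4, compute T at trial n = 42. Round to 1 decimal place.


T_n = 249 * 42^(-0.4)
42^(-0.4) = 0.224233
T_n = 249 * 0.224233
= 55.8 ms


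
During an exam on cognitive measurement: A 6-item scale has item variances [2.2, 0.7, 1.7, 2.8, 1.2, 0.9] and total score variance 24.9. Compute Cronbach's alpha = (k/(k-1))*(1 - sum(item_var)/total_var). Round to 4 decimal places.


alpha = (k/(k-1)) * (1 - sum(s_i^2)/s_total^2)
sum(item variances) = 9.5
k/(k-1) = 6/5 = 1.2
1 - 9.5/24.9 = 1 - 0.381526 = 0.618474
alpha = 1.2 * 0.618474
= 0.7422


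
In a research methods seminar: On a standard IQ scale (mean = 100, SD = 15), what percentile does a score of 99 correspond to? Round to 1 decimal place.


z = (IQ - mean) / SD
z = (99 - 100) / 15 = -0.0667
Percentile = Phi(-0.0667) * 100
Phi(-0.0667) = 0.47341
= 47.3


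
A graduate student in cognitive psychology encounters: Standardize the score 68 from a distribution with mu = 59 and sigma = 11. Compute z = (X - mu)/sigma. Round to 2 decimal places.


z = (X - mu) / sigma
= (68 - 59) / 11
= 9 / 11
= 0.82


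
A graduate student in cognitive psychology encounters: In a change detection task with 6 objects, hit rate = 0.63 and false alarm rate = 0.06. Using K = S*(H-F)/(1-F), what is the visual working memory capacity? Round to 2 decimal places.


K = S * (H - F) / (1 - F)
H - F = 0.57
1 - F = 0.94
K = 6 * 0.57 / 0.94
= 3.64


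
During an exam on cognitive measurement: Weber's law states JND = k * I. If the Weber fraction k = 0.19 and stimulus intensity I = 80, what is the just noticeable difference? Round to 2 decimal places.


JND = k * I
JND = 0.19 * 80
= 15.20


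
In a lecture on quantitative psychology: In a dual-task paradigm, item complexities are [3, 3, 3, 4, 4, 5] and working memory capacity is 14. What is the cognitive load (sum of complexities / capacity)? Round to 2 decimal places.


Total complexity = 3 + 3 + 3 + 4 + 4 + 5 = 22
Load = total / capacity = 22 / 14
= 1.57


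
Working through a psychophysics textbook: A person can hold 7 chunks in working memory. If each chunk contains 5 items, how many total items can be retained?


Total items = chunks * items_per_chunk
= 7 * 5
= 35


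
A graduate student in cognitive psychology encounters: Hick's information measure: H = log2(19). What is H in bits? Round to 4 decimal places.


H = log2(n)
H = log2(19)
= 4.2479


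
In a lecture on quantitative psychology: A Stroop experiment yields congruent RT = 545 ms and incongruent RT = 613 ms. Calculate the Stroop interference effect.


Stroop effect = RT(incongruent) - RT(congruent)
= 613 - 545
= 68 ms


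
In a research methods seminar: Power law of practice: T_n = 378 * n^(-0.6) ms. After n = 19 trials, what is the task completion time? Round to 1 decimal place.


T_n = 378 * 19^(-0.6)
19^(-0.6) = 0.170902
T_n = 378 * 0.170902
= 64.6 ms


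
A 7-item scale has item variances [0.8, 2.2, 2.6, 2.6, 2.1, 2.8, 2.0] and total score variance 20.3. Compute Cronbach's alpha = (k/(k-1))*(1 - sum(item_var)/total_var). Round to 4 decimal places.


alpha = (k/(k-1)) * (1 - sum(s_i^2)/s_total^2)
sum(item variances) = 15.1
k/(k-1) = 7/6 = 1.166667
1 - 15.1/20.3 = 1 - 0.743842 = 0.256158
alpha = 1.166667 * 0.256158
= 0.2989


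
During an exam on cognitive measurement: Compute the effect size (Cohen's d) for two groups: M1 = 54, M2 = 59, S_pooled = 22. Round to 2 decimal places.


Cohen's d = (M1 - M2) / S_pooled
= (54 - 59) / 22
= -5 / 22
= -0.23


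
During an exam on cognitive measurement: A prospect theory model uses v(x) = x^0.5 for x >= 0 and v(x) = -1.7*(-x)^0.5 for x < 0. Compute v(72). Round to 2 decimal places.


Since x = 72 >= 0, use v(x) = x^0.5
72^0.5 = 8.4853
v(72) = 8.49


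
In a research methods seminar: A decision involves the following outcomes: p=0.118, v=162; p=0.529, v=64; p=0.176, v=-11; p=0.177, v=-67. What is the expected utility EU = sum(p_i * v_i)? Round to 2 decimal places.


EU = sum(p_i * v_i)
0.118 * 162 = 19.116
0.529 * 64 = 33.856
0.176 * -11 = -1.936
0.177 * -67 = -11.859
EU = 19.116 + 33.856 + -1.936 + -11.859
= 39.18


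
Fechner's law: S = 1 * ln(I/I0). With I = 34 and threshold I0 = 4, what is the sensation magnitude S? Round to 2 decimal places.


S = 1 * ln(34/4)
I/I0 = 8.5
ln(8.5) = 2.1401
S = 1 * 2.1401
= 2.14


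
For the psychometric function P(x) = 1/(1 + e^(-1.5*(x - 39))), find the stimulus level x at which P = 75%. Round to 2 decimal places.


At P = 0.75: 0.75 = 1/(1 + e^(-k*(x-x0)))
Solving: e^(-k*(x-x0)) = 1/3
x = x0 + ln(3)/k
ln(3) = 1.0986
x = 39 + 1.0986/1.5
= 39 + 0.7324
= 39.73


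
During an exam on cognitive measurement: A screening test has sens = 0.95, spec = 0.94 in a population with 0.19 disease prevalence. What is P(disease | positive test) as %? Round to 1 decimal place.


PPV = (sens * prev) / (sens * prev + (1-spec) * (1-prev))
Numerator = 0.95 * 0.19 = 0.1805
P(positive and no disease) = (1 - spec) * (1 - prev) = (1 - 0.94) * (1 - 0.19) = 0.0486
Denominator = 0.1805 + 0.0486 = 0.2291
PPV = 0.1805 / 0.2291 = 0.787866
As percentage = 78.8


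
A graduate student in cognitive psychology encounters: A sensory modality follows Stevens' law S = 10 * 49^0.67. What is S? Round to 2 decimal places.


S = 10 * 49^0.67
49^0.67 = 13.5654
S = 10 * 13.5654
= 135.65


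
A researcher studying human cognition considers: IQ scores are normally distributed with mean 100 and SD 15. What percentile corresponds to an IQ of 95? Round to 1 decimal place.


z = (IQ - mean) / SD
z = (95 - 100) / 15 = -0.3333
Percentile = Phi(-0.3333) * 100
Phi(-0.3333) = 0.369454
= 36.9


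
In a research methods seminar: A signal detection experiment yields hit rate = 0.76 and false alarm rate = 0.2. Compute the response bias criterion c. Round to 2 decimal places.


c = -0.5 * (z(HR) + z(FAR))
z(0.76) = 0.7063
z(0.2) = -0.8416
c = -0.5 * (0.7063 + -0.8416)
= -0.5 * -0.1353
= 0.07


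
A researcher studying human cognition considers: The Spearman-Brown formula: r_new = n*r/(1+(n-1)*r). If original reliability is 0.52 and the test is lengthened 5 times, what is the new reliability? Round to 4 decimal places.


r_new = n*r / (1 + (n-1)*r)
Numerator = 5 * 0.52 = 2.6
Denominator = 1 + 4 * 0.52 = 3.08
r_new = 2.6 / 3.08
= 0.8442


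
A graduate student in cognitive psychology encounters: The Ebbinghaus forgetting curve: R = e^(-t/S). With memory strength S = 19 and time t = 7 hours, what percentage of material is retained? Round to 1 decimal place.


R = e^(-t/S)
-t/S = -7/19 = -0.368421
R = e^(-0.368421) = 0.691826
Percentage = 0.691826 * 100
= 69.2


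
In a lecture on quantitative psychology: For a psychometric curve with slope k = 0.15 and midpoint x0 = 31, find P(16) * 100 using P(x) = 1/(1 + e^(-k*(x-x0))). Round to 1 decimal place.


P(x) = 1/(1 + e^(-0.15*(16 - 31)))
Exponent = -0.15 * -15 = 2.25
e^(2.25) = 9.487736
P = 1/(1 + 9.487736) = 0.095349
Percentage = 9.5


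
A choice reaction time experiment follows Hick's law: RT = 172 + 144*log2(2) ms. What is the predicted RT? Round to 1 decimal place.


RT = 172 + 144 * log2(2)
log2(2) = 1.0
RT = 172 + 144 * 1.0
= 172 + 144.0
= 316.0 ms


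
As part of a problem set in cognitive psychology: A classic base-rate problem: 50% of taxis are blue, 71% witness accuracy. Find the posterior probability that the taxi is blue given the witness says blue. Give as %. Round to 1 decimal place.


P(blue | says blue) = P(says blue | blue)*P(blue) / [P(says blue | blue)*P(blue) + P(says blue | not blue)*P(not blue)]
Numerator = 0.71 * 0.5 = 0.355
False identification = 0.29 * 0.5 = 0.145
P = 0.355 / (0.355 + 0.145)
= 0.355 / 0.5
As percentage = 71.0


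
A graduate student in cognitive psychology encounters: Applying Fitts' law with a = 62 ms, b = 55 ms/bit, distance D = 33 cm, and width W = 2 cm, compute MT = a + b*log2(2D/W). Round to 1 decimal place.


MT = 62 + 55 * log2(2*33/2)
2D/W = 33.0
log2(33.0) = 5.0444
MT = 62 + 55 * 5.0444
= 339.4 ms


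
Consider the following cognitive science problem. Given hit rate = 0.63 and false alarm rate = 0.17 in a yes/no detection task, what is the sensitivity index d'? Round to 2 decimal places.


d' = z(HR) - z(FAR)
z(0.63) = 0.3319
z(0.17) = -0.9542
d' = 0.3319 - -0.9542
= 1.29


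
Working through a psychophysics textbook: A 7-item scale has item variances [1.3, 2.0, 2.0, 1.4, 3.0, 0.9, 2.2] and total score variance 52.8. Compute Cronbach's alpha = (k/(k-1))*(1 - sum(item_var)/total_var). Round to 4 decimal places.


alpha = (k/(k-1)) * (1 - sum(s_i^2)/s_total^2)
sum(item variances) = 12.8
k/(k-1) = 7/6 = 1.166667
1 - 12.8/52.8 = 1 - 0.242424 = 0.757576
alpha = 1.166667 * 0.757576
= 0.8838


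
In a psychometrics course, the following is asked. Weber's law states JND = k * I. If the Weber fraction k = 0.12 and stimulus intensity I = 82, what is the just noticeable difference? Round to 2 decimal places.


JND = k * I
JND = 0.12 * 82
= 9.84


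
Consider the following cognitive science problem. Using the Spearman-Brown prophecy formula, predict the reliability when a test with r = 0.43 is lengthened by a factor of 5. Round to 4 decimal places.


r_new = n*r / (1 + (n-1)*r)
Numerator = 5 * 0.43 = 2.15
Denominator = 1 + 4 * 0.43 = 2.72
r_new = 2.15 / 2.72
= 0.7904


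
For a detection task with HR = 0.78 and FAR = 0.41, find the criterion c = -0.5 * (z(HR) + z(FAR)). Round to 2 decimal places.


c = -0.5 * (z(HR) + z(FAR))
z(0.78) = 0.7722
z(0.41) = -0.2275
c = -0.5 * (0.7722 + -0.2275)
= -0.5 * 0.5447
= -0.27


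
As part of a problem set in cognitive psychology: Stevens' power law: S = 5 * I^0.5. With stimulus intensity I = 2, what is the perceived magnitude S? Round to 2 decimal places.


S = 5 * 2^0.5
2^0.5 = 1.4142
S = 5 * 1.4142
= 7.07


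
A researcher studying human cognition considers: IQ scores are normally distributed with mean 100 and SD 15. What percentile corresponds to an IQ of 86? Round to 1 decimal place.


z = (IQ - mean) / SD
z = (86 - 100) / 15 = -0.9333
Percentile = Phi(-0.9333) * 100
Phi(-0.9333) = 0.175333
= 17.5


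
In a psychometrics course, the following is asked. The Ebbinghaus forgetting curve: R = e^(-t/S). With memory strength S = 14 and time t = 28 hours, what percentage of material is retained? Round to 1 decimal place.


R = e^(-t/S)
-t/S = -28/14 = -2.0
R = e^(-2.0) = 0.135335
Percentage = 0.135335 * 100
= 13.5


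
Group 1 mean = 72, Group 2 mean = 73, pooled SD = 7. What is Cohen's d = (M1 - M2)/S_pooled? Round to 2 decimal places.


Cohen's d = (M1 - M2) / S_pooled
= (72 - 73) / 7
= -1 / 7
= -0.14


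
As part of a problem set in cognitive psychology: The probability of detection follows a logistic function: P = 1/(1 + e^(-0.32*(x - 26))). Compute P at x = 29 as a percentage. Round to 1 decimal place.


P(x) = 1/(1 + e^(-0.32*(29 - 26)))
Exponent = -0.32 * 3 = -0.96
e^(-0.96) = 0.382893
P = 1/(1 + 0.382893) = 0.723122
Percentage = 72.3


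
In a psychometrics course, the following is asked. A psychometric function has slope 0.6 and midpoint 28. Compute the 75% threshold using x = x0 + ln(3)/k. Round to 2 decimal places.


At P = 0.75: 0.75 = 1/(1 + e^(-k*(x-x0)))
Solving: e^(-k*(x-x0)) = 1/3
x = x0 + ln(3)/k
ln(3) = 1.0986
x = 28 + 1.0986/0.6
= 28 + 1.831
= 29.83


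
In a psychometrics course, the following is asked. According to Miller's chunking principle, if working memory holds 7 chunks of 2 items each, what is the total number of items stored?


Total items = chunks * items_per_chunk
= 7 * 2
= 14


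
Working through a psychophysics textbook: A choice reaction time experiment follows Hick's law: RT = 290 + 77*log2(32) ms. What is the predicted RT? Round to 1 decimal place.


RT = 290 + 77 * log2(32)
log2(32) = 5.0
RT = 290 + 77 * 5.0
= 290 + 385.0
= 675.0 ms


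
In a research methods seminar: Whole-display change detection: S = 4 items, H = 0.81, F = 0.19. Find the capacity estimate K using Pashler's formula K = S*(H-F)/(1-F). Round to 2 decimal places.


K = S * (H - F) / (1 - F)
H - F = 0.62
1 - F = 0.81
K = 4 * 0.62 / 0.81
= 3.06


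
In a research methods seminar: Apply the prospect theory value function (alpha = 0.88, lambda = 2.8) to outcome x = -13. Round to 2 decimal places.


Since x = -13 < 0, use v(x) = -lambda*(-x)^alpha
(-x) = 13
13^0.88 = 9.5559
v(-13) = -2.8 * 9.5559
= -26.76


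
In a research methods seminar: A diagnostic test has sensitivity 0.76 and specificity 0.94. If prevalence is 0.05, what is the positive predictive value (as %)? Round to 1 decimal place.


PPV = (sens * prev) / (sens * prev + (1-spec) * (1-prev))
Numerator = 0.76 * 0.05 = 0.038
P(positive and no disease) = (1 - spec) * (1 - prev) = (1 - 0.94) * (1 - 0.05) = 0.057
Denominator = 0.038 + 0.057 = 0.095
PPV = 0.038 / 0.095 = 0.4
As percentage = 40.0


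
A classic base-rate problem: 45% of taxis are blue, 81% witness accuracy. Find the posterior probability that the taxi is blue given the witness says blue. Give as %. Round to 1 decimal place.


P(blue | says blue) = P(says blue | blue)*P(blue) / [P(says blue | blue)*P(blue) + P(says blue | not blue)*P(not blue)]
Numerator = 0.81 * 0.45 = 0.3645
False identification = 0.19 * 0.55 = 0.1045
P = 0.3645 / (0.3645 + 0.1045)
= 0.3645 / 0.469
As percentage = 77.7


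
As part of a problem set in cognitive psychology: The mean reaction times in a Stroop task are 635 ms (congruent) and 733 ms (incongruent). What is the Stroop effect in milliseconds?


Stroop effect = RT(incongruent) - RT(congruent)
= 733 - 635
= 98 ms


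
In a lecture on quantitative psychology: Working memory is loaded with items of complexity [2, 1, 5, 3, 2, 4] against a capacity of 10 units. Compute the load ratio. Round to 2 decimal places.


Total complexity = 2 + 1 + 5 + 3 + 2 + 4 = 17
Load = total / capacity = 17 / 10
= 1.70


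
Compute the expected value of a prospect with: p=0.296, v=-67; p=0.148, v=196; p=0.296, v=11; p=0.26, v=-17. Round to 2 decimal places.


EU = sum(p_i * v_i)
0.296 * -67 = -19.832
0.148 * 196 = 29.008
0.296 * 11 = 3.256
0.26 * -17 = -4.42
EU = -19.832 + 29.008 + 3.256 + -4.42
= 8.01


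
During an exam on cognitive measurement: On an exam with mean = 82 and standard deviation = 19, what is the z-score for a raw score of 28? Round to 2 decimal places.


z = (X - mu) / sigma
= (28 - 82) / 19
= -54 / 19
= -2.84


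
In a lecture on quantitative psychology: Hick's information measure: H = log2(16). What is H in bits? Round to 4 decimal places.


H = log2(n)
H = log2(16)
= 4.0000


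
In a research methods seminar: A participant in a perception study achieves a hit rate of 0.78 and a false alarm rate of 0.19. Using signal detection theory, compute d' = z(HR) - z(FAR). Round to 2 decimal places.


d' = z(HR) - z(FAR)
z(0.78) = 0.7722
z(0.19) = -0.8779
d' = 0.7722 - -0.8779
= 1.65


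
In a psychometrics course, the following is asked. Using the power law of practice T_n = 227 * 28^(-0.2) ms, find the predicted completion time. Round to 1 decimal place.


T_n = 227 * 28^(-0.2)
28^(-0.2) = 0.513533
T_n = 227 * 0.513533
= 116.6 ms


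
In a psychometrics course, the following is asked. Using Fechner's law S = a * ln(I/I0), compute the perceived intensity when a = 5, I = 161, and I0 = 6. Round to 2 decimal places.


S = 5 * ln(161/6)
I/I0 = 26.833333
ln(26.833333) = 3.2896
S = 5 * 3.2896
= 16.45


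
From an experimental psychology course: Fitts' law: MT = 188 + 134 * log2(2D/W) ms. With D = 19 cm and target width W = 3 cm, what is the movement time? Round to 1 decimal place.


MT = 188 + 134 * log2(2*19/3)
2D/W = 12.666667
log2(12.666667) = 3.663
MT = 188 + 134 * 3.663
= 678.8 ms


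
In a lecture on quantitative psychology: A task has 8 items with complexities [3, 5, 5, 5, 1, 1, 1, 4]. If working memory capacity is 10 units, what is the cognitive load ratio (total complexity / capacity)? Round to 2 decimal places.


Total complexity = 3 + 5 + 5 + 5 + 1 + 1 + 1 + 4 = 25
Load = total / capacity = 25 / 10
= 2.50


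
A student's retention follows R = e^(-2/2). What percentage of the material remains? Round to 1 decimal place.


R = e^(-t/S)
-t/S = -2/2 = -1.0
R = e^(-1.0) = 0.367879
Percentage = 0.367879 * 100
= 36.8


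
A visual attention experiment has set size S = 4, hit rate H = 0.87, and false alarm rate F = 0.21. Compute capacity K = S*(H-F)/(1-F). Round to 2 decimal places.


K = S * (H - F) / (1 - F)
H - F = 0.66
1 - F = 0.79
K = 4 * 0.66 / 0.79
= 3.34


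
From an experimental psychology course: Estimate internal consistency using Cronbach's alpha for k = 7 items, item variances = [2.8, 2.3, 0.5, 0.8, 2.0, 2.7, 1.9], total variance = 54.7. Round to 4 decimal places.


alpha = (k/(k-1)) * (1 - sum(s_i^2)/s_total^2)
sum(item variances) = 13.0
k/(k-1) = 7/6 = 1.166667
1 - 13.0/54.7 = 1 - 0.23766 = 0.76234
alpha = 1.166667 * 0.76234
= 0.8894


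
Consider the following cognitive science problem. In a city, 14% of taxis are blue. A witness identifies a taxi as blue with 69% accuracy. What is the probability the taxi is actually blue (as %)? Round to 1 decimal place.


P(blue | says blue) = P(says blue | blue)*P(blue) / [P(says blue | blue)*P(blue) + P(says blue | not blue)*P(not blue)]
Numerator = 0.69 * 0.14 = 0.0966
False identification = 0.31 * 0.86 = 0.2666
P = 0.0966 / (0.0966 + 0.2666)
= 0.0966 / 0.3632
As percentage = 26.6


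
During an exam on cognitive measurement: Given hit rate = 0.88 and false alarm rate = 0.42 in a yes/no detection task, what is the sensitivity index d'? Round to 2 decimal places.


d' = z(HR) - z(FAR)
z(0.88) = 1.175
z(0.42) = -0.2019
d' = 1.175 - -0.2019
= 1.38


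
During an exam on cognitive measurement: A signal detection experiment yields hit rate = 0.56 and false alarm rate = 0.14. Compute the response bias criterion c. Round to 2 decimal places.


c = -0.5 * (z(HR) + z(FAR))
z(0.56) = 0.151
z(0.14) = -1.0803
c = -0.5 * (0.151 + -1.0803)
= -0.5 * -0.9293
= 0.46


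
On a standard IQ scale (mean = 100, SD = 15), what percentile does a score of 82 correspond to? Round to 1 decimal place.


z = (IQ - mean) / SD
z = (82 - 100) / 15 = -1.2
Percentile = Phi(-1.2) * 100
Phi(-1.2) = 0.11507
= 11.5


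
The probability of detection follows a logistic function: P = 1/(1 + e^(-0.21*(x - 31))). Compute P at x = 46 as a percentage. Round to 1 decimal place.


P(x) = 1/(1 + e^(-0.21*(46 - 31)))
Exponent = -0.21 * 15 = -3.15
e^(-3.15) = 0.042852
P = 1/(1 + 0.042852) = 0.958909
Percentage = 95.9


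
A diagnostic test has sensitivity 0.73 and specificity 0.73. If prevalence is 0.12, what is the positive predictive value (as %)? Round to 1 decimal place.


PPV = (sens * prev) / (sens * prev + (1-spec) * (1-prev))
Numerator = 0.73 * 0.12 = 0.0876
P(positive and no disease) = (1 - spec) * (1 - prev) = (1 - 0.73) * (1 - 0.12) = 0.2376
Denominator = 0.0876 + 0.2376 = 0.3252
PPV = 0.0876 / 0.3252 = 0.269373
As percentage = 26.9


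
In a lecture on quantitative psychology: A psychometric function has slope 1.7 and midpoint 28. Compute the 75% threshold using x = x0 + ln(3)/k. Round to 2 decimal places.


At P = 0.75: 0.75 = 1/(1 + e^(-k*(x-x0)))
Solving: e^(-k*(x-x0)) = 1/3
x = x0 + ln(3)/k
ln(3) = 1.0986
x = 28 + 1.0986/1.7
= 28 + 0.6462
= 28.65


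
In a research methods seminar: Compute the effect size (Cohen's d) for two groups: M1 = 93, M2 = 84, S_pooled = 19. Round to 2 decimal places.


Cohen's d = (M1 - M2) / S_pooled
= (93 - 84) / 19
= 9 / 19
= 0.47


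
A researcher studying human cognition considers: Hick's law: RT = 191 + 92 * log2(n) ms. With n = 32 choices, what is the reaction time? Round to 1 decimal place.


RT = 191 + 92 * log2(32)
log2(32) = 5.0
RT = 191 + 92 * 5.0
= 191 + 460.0
= 651.0 ms


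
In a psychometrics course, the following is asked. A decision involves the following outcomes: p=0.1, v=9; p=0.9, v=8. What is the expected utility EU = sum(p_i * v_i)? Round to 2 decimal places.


EU = sum(p_i * v_i)
0.1 * 9 = 0.9
0.9 * 8 = 7.2
EU = 0.9 + 7.2
= 8.10


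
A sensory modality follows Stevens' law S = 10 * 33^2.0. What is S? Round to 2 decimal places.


S = 10 * 33^2.0
33^2.0 = 1089.0
S = 10 * 1089.0
= 10890.00


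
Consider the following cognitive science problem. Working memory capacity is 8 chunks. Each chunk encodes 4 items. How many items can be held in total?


Total items = chunks * items_per_chunk
= 8 * 4
= 32


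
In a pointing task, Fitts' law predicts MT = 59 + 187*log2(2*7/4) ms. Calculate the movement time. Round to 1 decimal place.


MT = 59 + 187 * log2(2*7/4)
2D/W = 3.5
log2(3.5) = 1.8074
MT = 59 + 187 * 1.8074
= 397.0 ms


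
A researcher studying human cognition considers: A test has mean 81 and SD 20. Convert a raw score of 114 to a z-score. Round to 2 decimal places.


z = (X - mu) / sigma
= (114 - 81) / 20
= 33 / 20
= 1.65


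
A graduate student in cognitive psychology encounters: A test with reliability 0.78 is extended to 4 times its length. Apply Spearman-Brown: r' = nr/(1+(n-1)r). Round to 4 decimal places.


r_new = n*r / (1 + (n-1)*r)
Numerator = 4 * 0.78 = 3.12
Denominator = 1 + 3 * 0.78 = 3.34
r_new = 3.12 / 3.34
= 0.9341


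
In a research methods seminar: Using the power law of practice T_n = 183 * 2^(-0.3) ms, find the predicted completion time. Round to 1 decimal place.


T_n = 183 * 2^(-0.3)
2^(-0.3) = 0.812252
T_n = 183 * 0.812252
= 148.6 ms


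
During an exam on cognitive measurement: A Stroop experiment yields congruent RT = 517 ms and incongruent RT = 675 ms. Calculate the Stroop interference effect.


Stroop effect = RT(incongruent) - RT(congruent)
= 675 - 517
= 158 ms


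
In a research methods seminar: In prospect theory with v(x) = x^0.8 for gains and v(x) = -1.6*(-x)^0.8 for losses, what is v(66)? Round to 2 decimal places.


Since x = 66 >= 0, use v(x) = x^0.8
66^0.8 = 28.5519
v(66) = 28.55


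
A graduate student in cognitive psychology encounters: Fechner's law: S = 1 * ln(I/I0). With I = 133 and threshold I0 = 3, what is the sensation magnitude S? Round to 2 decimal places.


S = 1 * ln(133/3)
I/I0 = 44.333333
ln(44.333333) = 3.7917
S = 1 * 3.7917
= 3.79


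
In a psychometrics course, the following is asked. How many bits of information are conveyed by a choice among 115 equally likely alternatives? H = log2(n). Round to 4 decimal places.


H = log2(n)
H = log2(115)
= 6.8455


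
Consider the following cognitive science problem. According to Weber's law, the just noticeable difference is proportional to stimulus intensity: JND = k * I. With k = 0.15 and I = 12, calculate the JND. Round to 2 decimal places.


JND = k * I
JND = 0.15 * 12
= 1.80


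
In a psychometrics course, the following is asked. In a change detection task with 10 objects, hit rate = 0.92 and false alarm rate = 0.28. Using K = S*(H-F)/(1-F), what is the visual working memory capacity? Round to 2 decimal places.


K = S * (H - F) / (1 - F)
H - F = 0.64
1 - F = 0.72
K = 10 * 0.64 / 0.72
= 8.89


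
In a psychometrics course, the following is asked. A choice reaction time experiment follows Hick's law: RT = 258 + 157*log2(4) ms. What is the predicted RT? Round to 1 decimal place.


RT = 258 + 157 * log2(4)
log2(4) = 2.0
RT = 258 + 157 * 2.0
= 258 + 314.0
= 572.0 ms


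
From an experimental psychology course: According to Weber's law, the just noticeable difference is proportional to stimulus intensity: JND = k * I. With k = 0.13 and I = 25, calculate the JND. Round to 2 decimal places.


JND = k * I
JND = 0.13 * 25
= 3.25


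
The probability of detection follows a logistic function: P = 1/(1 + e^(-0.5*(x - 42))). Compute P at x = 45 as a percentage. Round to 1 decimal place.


P(x) = 1/(1 + e^(-0.5*(45 - 42)))
Exponent = -0.5 * 3 = -1.5
e^(-1.5) = 0.22313
P = 1/(1 + 0.22313) = 0.817575
Percentage = 81.8


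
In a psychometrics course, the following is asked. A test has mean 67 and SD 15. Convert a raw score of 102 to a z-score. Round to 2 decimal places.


z = (X - mu) / sigma
= (102 - 67) / 15
= 35 / 15
= 2.33


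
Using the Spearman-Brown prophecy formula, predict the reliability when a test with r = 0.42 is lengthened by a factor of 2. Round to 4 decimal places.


r_new = n*r / (1 + (n-1)*r)
Numerator = 2 * 0.42 = 0.84
Denominator = 1 + 1 * 0.42 = 1.42
r_new = 0.84 / 1.42
= 0.5915


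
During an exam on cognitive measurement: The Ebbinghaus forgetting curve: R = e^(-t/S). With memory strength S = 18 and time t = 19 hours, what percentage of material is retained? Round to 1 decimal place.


R = e^(-t/S)
-t/S = -19/18 = -1.055556
R = e^(-1.055556) = 0.347999
Percentage = 0.347999 * 100
= 34.8


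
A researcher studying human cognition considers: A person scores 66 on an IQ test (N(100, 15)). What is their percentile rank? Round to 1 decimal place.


z = (IQ - mean) / SD
z = (66 - 100) / 15 = -2.2667
Percentile = Phi(-2.2667) * 100
Phi(-2.2667) = 0.011704
= 1.2


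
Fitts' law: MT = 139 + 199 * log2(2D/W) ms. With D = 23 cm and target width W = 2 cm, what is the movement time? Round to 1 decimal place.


MT = 139 + 199 * log2(2*23/2)
2D/W = 23.0
log2(23.0) = 4.5236
MT = 139 + 199 * 4.5236
= 1039.2 ms


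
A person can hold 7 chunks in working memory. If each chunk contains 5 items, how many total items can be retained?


Total items = chunks * items_per_chunk
= 7 * 5
= 35


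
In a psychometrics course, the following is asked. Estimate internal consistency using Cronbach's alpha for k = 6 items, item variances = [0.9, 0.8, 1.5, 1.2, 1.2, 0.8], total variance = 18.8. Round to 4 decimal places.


alpha = (k/(k-1)) * (1 - sum(s_i^2)/s_total^2)
sum(item variances) = 6.4
k/(k-1) = 6/5 = 1.2
1 - 6.4/18.8 = 1 - 0.340426 = 0.659574
alpha = 1.2 * 0.659574
= 0.7915


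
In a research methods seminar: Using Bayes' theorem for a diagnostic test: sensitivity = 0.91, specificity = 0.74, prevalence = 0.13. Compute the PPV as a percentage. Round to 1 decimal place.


PPV = (sens * prev) / (sens * prev + (1-spec) * (1-prev))
Numerator = 0.91 * 0.13 = 0.1183
P(positive and no disease) = (1 - spec) * (1 - prev) = (1 - 0.74) * (1 - 0.13) = 0.2262
Denominator = 0.1183 + 0.2262 = 0.3445
PPV = 0.1183 / 0.3445 = 0.343396
As percentage = 34.3
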